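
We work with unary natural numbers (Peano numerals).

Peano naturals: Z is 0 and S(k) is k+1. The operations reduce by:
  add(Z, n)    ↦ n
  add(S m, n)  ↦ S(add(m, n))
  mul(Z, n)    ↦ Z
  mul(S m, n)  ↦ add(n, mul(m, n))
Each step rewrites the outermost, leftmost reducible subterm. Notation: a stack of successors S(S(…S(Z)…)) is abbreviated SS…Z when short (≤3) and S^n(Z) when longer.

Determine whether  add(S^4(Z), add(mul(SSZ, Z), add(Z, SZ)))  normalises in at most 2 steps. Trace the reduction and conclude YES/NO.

  start: add(S^4(Z), add(mul(SSZ, Z), add(Z, SZ)))
  [1] S(add(SSSZ, add(mul(SSZ, Z), add(Z, SZ))))
  [2] S(S(add(SSZ, add(mul(SSZ, Z), add(Z, SZ)))))

Answer: NO — after 2 steps the term is S(S(add(SSZ, add(mul(SSZ, Z), add(Z, SZ))))), not yet normal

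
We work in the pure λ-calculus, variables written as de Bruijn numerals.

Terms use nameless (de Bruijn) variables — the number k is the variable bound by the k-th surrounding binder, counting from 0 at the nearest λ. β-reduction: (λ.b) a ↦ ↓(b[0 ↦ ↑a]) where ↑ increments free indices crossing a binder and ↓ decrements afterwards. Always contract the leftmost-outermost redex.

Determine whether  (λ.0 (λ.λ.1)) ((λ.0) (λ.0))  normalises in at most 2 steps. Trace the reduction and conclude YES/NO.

Answer: NO — after 2 steps the term is (λ.0) (λ.λ.1), not yet normal

Reduction:
  start: (λ.0 (λ.λ.1)) ((λ.0) (λ.0))
  step 1: (λ.0) (λ.0) (λ.λ.1)
  step 2: (λ.0) (λ.λ.1)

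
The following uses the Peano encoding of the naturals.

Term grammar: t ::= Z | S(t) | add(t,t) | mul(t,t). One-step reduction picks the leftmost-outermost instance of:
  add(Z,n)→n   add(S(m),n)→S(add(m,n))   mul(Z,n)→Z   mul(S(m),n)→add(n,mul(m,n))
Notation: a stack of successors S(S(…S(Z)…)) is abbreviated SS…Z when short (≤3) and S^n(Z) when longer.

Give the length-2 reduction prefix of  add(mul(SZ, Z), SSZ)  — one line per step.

  start: add(mul(SZ, Z), SSZ)
  →1  add(add(Z, mul(Z, Z)), SSZ)
  →2  add(mul(Z, Z), SSZ)

Answer: after 2 steps: add(mul(Z, Z), SSZ)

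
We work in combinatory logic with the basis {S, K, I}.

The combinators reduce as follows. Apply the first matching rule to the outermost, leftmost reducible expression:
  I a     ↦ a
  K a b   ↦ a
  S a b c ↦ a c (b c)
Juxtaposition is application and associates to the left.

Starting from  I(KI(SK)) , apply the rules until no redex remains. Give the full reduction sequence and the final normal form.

  start: I(KI(SK))
  step 1: KI(SK)
  step 2: I

Answer: normal form = I  (in 2 steps)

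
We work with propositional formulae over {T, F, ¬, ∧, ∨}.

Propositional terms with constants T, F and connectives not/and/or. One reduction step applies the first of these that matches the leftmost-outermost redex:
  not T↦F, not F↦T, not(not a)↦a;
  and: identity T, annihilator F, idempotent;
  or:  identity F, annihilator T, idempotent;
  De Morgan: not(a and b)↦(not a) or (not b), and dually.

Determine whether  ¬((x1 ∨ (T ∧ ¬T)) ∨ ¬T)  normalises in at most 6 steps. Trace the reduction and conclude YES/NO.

Answer: NO — after 6 steps the term is (¬x1 ∧ T) ∧ ¬¬T, not yet normal

Reduction:
  start: ¬((x1 ∨ (T ∧ ¬T)) ∨ ¬T)
  [1] ¬(x1 ∨ (T ∧ ¬T)) ∧ ¬¬T
  [2] (¬x1 ∧ ¬(T ∧ ¬T)) ∧ ¬¬T
  [3] (¬x1 ∧ (¬T ∨ ¬¬T)) ∧ ¬¬T
  [4] (¬x1 ∧ (F ∨ ¬¬T)) ∧ ¬¬T
  [5] (¬x1 ∧ ¬¬T) ∧ ¬¬T
  [6] (¬x1 ∧ T) ∧ ¬¬T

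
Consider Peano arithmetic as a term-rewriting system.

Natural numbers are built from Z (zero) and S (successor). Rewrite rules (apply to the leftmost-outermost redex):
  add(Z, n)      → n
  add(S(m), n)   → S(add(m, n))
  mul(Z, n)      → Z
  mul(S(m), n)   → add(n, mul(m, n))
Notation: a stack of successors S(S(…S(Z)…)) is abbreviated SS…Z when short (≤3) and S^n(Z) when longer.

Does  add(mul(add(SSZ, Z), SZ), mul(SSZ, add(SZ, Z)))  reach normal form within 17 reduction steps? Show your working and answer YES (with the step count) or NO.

  start: add(mul(add(SSZ, Z), SZ), mul(SSZ, add(SZ, Z)))
  →1  add(mul(S(add(SZ, Z)), SZ), mul(SSZ, add(SZ, Z)))
  →2  add(add(SZ, mul(add(SZ, Z), SZ)), mul(SSZ, add(SZ, Z)))
  →3  add(S(add(Z, mul(add(SZ, Z), SZ))), mul(SSZ, add(SZ, Z)))
  →4  S(add(add(Z, mul(add(SZ, Z), SZ)), mul(SSZ, add(SZ, Z))))
  →5  S(add(mul(add(SZ, Z), SZ), mul(SSZ, add(SZ, Z))))
  →6  S(add(mul(S(add(Z, Z)), SZ), mul(SSZ, add(SZ, Z))))
  →7  S(add(add(SZ, mul(add(Z, Z), SZ)), mul(SSZ, add(SZ, Z))))
  →8  S(add(S(add(Z, mul(add(Z, Z), SZ))), mul(SSZ, add(SZ, Z))))
  →9  S(S(add(add(Z, mul(add(Z, Z), SZ)), mul(SSZ, add(SZ, Z)))))
  →10  S(S(add(mul(add(Z, Z), SZ), mul(SSZ, add(SZ, Z)))))
  →11  S(S(add(mul(Z, SZ), mul(SSZ, add(SZ, Z)))))
  →12  S(S(add(Z, mul(SSZ, add(SZ, Z)))))
  →13  S(S(mul(SSZ, add(SZ, Z))))
  →14  S(S(add(add(SZ, Z), mul(SZ, add(SZ, Z)))))
  →15  S(S(add(S(add(Z, Z)), mul(SZ, add(SZ, Z)))))
  →16  S(S(S(add(add(Z, Z), mul(SZ, add(SZ, Z))))))
  →17  S(S(S(add(Z, mul(SZ, add(SZ, Z))))))

Answer: NO — after 17 steps the term is S(S(S(add(Z, mul(SZ, add(SZ, Z)))))), not yet normal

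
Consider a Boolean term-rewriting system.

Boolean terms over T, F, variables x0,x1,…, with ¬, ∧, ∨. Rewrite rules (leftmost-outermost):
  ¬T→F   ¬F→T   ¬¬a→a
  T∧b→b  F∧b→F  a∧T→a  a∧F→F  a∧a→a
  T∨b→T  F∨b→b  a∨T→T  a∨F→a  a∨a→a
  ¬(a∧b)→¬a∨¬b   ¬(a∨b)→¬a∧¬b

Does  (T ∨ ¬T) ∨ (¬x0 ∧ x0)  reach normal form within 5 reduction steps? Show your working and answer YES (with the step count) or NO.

  start: (T ∨ ¬T) ∨ (¬x0 ∧ x0)
  [1] T ∨ (¬x0 ∧ x0)
  [2] T

Answer: YES — reaches normal form T in 2 ≤ 5 steps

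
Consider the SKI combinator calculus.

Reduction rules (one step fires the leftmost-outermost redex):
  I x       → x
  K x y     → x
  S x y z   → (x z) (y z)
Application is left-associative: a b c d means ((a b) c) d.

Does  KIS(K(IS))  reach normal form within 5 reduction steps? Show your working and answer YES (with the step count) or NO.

  start: KIS(K(IS))
  [1] I(K(IS))
  [2] K(IS)
  [3] KS

Answer: YES — reaches normal form KS in 3 ≤ 5 steps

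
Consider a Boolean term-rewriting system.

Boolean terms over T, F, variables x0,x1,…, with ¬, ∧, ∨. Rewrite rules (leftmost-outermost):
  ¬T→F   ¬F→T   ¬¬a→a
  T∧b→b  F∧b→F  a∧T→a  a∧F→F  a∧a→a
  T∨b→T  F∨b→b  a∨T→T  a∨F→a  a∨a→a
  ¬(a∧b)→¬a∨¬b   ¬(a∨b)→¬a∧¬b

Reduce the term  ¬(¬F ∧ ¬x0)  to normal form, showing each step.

  start: ¬(¬F ∧ ¬x0)
  →1  ¬¬F ∨ ¬¬x0
  →2  F ∨ ¬¬x0
  →3  ¬¬x0
  →4  x0

Answer: normal form = x0  (in 4 steps)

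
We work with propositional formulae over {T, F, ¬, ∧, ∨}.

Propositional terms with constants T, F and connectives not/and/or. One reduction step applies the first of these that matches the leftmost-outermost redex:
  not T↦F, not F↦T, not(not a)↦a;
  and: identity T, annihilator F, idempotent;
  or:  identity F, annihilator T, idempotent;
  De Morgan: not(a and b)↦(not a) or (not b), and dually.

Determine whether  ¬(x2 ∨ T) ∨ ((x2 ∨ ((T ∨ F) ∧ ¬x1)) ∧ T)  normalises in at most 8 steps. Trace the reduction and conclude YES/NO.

  start: ¬(x2 ∨ T) ∨ ((x2 ∨ ((T ∨ F) ∧ ¬x1)) ∧ T)
  step 1: (¬x2 ∧ ¬T) ∨ ((x2 ∨ ((T ∨ F) ∧ ¬x1)) ∧ T)
  step 2: (¬x2 ∧ F) ∨ ((x2 ∨ ((T ∨ F) ∧ ¬x1)) ∧ T)
  step 3: F ∨ ((x2 ∨ ((T ∨ F) ∧ ¬x1)) ∧ T)
  step 4: (x2 ∨ ((T ∨ F) ∧ ¬x1)) ∧ T
  step 5: x2 ∨ ((T ∨ F) ∧ ¬x1)
  step 6: x2 ∨ (T ∧ ¬x1)
  step 7: x2 ∨ ¬x1

Answer: YES — reaches normal form x2 ∨ ¬x1 in 7 ≤ 8 steps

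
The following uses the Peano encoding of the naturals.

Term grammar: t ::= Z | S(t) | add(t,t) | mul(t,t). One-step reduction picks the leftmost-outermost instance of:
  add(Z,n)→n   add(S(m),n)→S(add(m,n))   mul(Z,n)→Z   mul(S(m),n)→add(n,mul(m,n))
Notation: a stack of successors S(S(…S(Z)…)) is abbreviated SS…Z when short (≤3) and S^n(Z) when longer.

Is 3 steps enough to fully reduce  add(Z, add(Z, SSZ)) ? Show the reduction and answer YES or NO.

  start: add(Z, add(Z, SSZ))
  [1] add(Z, SSZ)
  [2] SSZ

Answer: YES — reaches normal form SSZ in 2 ≤ 3 steps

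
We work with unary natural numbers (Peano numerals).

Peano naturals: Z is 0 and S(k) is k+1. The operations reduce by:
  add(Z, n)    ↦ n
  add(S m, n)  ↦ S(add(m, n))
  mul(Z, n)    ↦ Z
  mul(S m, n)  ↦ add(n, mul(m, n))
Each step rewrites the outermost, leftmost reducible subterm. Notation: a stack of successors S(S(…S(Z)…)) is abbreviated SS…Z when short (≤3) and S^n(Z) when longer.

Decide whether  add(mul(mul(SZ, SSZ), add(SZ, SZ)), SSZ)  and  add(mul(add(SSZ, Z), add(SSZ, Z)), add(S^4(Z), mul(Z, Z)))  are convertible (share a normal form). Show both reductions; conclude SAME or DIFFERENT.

Term A:
  start: add(mul(mul(SZ, SSZ), add(SZ, SZ)), SSZ)
  step 1: add(mul(add(SSZ, mul(Z, SSZ)), add(SZ, SZ)), SSZ)
  step 2: add(mul(S(add(SZ, mul(Z, SSZ))), add(SZ, SZ)), SSZ)
  step 3: add(add(add(SZ, SZ), mul(add(SZ, mul(Z, SSZ)), add(SZ, SZ))), SSZ)
  step 4: add(add(S(add(Z, SZ)), mul(add(SZ, mul(Z, SSZ)), add(SZ, SZ))), SSZ)
  step 5: add(S(add(add(Z, SZ), mul(add(SZ, mul(Z, SSZ)), add(SZ, SZ)))), SSZ)
  step 6: S(add(add(add(Z, SZ), mul(add(SZ, mul(Z, SSZ)), add(SZ, SZ))), SSZ))
  step 7: S(add(add(SZ, mul(add(SZ, mul(Z, SSZ)), add(SZ, SZ))), SSZ))
  step 8: S(add(S(add(Z, mul(add(SZ, mul(Z, SSZ)), add(SZ, SZ)))), SSZ))
  step 9: S(S(add(add(Z, mul(add(SZ, mul(Z, SSZ)), add(SZ, SZ))), SSZ)))
  step 10: S(S(add(mul(add(SZ, mul(Z, SSZ)), add(SZ, SZ)), SSZ)))
  step 11: S(S(add(mul(S(add(Z, mul(Z, SSZ))), add(SZ, SZ)), SSZ)))
  step 12: S(S(add(add(add(SZ, SZ), mul(add(Z, mul(Z, SSZ)), add(SZ, SZ))), SSZ)))
  step 13: S(S(add(add(S(add(Z, SZ)), mul(add(Z, mul(Z, SSZ)), add(SZ, SZ))), SSZ)))
  step 14: S(S(add(S(add(add(Z, SZ), mul(add(Z, mul(Z, SSZ)), add(SZ, SZ)))), SSZ)))
  step 15: S(S(S(add(add(add(Z, SZ), mul(add(Z, mul(Z, SSZ)), add(SZ, SZ))), SSZ))))
  step 16: S(S(S(add(add(SZ, mul(add(Z, mul(Z, SSZ)), add(SZ, SZ))), SSZ))))
  step 17: S(S(S(add(S(add(Z, mul(add(Z, mul(Z, SSZ)), add(SZ, SZ)))), SSZ))))
  step 18: S(S(S(S(add(add(Z, mul(add(Z, mul(Z, SSZ)), add(SZ, SZ))), SSZ)))))
  step 19: S(S(S(S(add(mul(add(Z, mul(Z, SSZ)), add(SZ, SZ)), SSZ)))))
  step 20: S(S(S(S(add(mul(mul(Z, SSZ), add(SZ, SZ)), SSZ)))))
  step 21: S(S(S(S(add(mul(Z, add(SZ, SZ)), SSZ)))))
  step 22: S(S(S(S(add(Z, SSZ)))))
  step 23: S^6(Z)

Term B:
  start: add(mul(add(SSZ, Z), add(SSZ, Z)), add(S^4(Z), mul(Z, Z)))
  step 1: add(mul(S(add(SZ, Z)), add(SSZ, Z)), add(S^4(Z), mul(Z, Z)))
  step 2: add(add(add(SSZ, Z), mul(add(SZ, Z), add(SSZ, Z))), add(S^4(Z), mul(Z, Z)))
  step 3: add(add(S(add(SZ, Z)), mul(add(SZ, Z), add(SSZ, Z))), add(S^4(Z), mul(Z, Z)))
  step 4: add(S(add(add(SZ, Z), mul(add(SZ, Z), add(SSZ, Z)))), add(S^4(Z), mul(Z, Z)))
  step 5: S(add(add(add(SZ, Z), mul(add(SZ, Z), add(SSZ, Z))), add(S^4(Z), mul(Z, Z))))
  step 6: S(add(add(S(add(Z, Z)), mul(add(SZ, Z), add(SSZ, Z))), add(S^4(Z), mul(Z, Z))))
  step 7: S(add(S(add(add(Z, Z), mul(add(SZ, Z), add(SSZ, Z)))), add(S^4(Z), mul(Z, Z))))
  step 8: S(S(add(add(add(Z, Z), mul(add(SZ, Z), add(SSZ, Z))), add(S^4(Z), mul(Z, Z)))))
  step 9: S(S(add(add(Z, mul(add(SZ, Z), add(SSZ, Z))), add(S^4(Z), mul(Z, Z)))))
  step 10: S(S(add(mul(add(SZ, Z), add(SSZ, Z)), add(S^4(Z), mul(Z, Z)))))
  step 11: S(S(add(mul(S(add(Z, Z)), add(SSZ, Z)), add(S^4(Z), mul(Z, Z)))))
  step 12: S(S(add(add(add(SSZ, Z), mul(add(Z, Z), add(SSZ, Z))), add(S^4(Z), mul(Z, Z)))))
  step 13: S(S(add(add(S(add(SZ, Z)), mul(add(Z, Z), add(SSZ, Z))), add(S^4(Z), mul(Z, Z)))))
  step 14: S(S(add(S(add(add(SZ, Z), mul(add(Z, Z), add(SSZ, Z)))), add(S^4(Z), mul(Z, Z)))))
  step 15: S(S(S(add(add(add(SZ, Z), mul(add(Z, Z), add(SSZ, Z))), add(S^4(Z), mul(Z, Z))))))
  step 16: S(S(S(add(add(S(add(Z, Z)), mul(add(Z, Z), add(SSZ, Z))), add(S^4(Z), mul(Z, Z))))))
  step 17: S(S(S(add(S(add(add(Z, Z), mul(add(Z, Z), add(SSZ, Z)))), add(S^4(Z), mul(Z, Z))))))
  step 18: S(S(S(S(add(add(add(Z, Z), mul(add(Z, Z), add(SSZ, Z))), add(S^4(Z), mul(Z, Z)))))))
  step 19: S(S(S(S(add(add(Z, mul(add(Z, Z), add(SSZ, Z))), add(S^4(Z), mul(Z, Z)))))))
  step 20: S(S(S(S(add(mul(add(Z, Z), add(SSZ, Z)), add(S^4(Z), mul(Z, Z)))))))
  step 21: S(S(S(S(add(mul(Z, add(SSZ, Z)), add(S^4(Z), mul(Z, Z)))))))
  step 22: S(S(S(S(add(Z, add(S^4(Z), mul(Z, Z)))))))
  step 23: S(S(S(S(add(S^4(Z), mul(Z, Z))))))
  step 24: S(S(S(S(S(add(SSSZ, mul(Z, Z)))))))
  step 25: S(S(S(S(S(S(add(SSZ, mul(Z, Z))))))))
  step 26: S(S(S(S(S(S(S(add(SZ, mul(Z, Z)))))))))
  step 27: S(S(S(S(S(S(S(S(add(Z, mul(Z, Z))))))))))
  step 28: S(S(S(S(S(S(S(S(mul(Z, Z)))))))))
  step 29: S^8(Z)

Answer: DIFFERENT — A ⇓ S^6(Z), B ⇓ S^8(Z)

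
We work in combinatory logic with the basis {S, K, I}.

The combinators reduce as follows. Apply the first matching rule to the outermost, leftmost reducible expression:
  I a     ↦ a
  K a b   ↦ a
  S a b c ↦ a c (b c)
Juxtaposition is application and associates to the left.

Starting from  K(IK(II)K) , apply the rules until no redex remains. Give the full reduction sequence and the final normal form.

Answer: normal form = KI  (in 3 steps)

Derivation:
  start: K(IK(II)K)
  step 1: K(K(II)K)
  step 2: K(II)
  step 3: KI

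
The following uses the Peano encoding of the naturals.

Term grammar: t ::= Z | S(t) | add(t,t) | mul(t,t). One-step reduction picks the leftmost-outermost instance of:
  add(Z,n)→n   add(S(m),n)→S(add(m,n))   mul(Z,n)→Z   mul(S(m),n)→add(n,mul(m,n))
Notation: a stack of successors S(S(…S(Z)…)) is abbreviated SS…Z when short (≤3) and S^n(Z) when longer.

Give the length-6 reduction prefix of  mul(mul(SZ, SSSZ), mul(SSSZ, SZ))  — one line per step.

Answer: after 6 steps: S(add(add(Z, mul(SSZ, SZ)), mul(add(SSZ, mul(Z, SSSZ)), mul(SSSZ, SZ))))

Derivation:
  start: mul(mul(SZ, SSSZ), mul(SSSZ, SZ))
  [1] mul(add(SSSZ, mul(Z, SSSZ)), mul(SSSZ, SZ))
  [2] mul(S(add(SSZ, mul(Z, SSSZ))), mul(SSSZ, SZ))
  [3] add(mul(SSSZ, SZ), mul(add(SSZ, mul(Z, SSSZ)), mul(SSSZ, SZ)))
  [4] add(add(SZ, mul(SSZ, SZ)), mul(add(SSZ, mul(Z, SSSZ)), mul(SSSZ, SZ)))
  [5] add(S(add(Z, mul(SSZ, SZ))), mul(add(SSZ, mul(Z, SSSZ)), mul(SSSZ, SZ)))
  [6] S(add(add(Z, mul(SSZ, SZ)), mul(add(SSZ, mul(Z, SSSZ)), mul(SSSZ, SZ))))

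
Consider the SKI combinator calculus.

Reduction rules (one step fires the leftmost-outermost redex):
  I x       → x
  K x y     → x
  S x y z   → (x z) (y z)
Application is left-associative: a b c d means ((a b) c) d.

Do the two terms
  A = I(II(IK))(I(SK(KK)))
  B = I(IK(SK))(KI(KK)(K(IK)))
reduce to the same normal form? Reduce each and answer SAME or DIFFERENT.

Answer: DIFFERENT — A ⇓ K(SK(KK)), B ⇓ SK

Working:
Term A:
  start: I(II(IK))(I(SK(KK)))
  [1] II(IK)(I(SK(KK)))
  [2] I(IK)(I(SK(KK)))
  [3] IK(I(SK(KK)))
  [4] K(I(SK(KK)))
  [5] K(SK(KK))

Term B:
  start: I(IK(SK))(KI(KK)(K(IK)))
  [1] IK(SK)(KI(KK)(K(IK)))
  [2] K(SK)(KI(KK)(K(IK)))
  [3] SK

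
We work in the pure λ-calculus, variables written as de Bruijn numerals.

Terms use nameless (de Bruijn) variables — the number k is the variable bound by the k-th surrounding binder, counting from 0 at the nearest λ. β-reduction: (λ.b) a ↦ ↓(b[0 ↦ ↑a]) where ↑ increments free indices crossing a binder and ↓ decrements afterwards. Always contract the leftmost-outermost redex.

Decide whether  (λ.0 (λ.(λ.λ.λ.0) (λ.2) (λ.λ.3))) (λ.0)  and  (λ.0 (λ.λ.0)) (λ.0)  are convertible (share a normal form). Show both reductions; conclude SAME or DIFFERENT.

Term A:
  start: (λ.0 (λ.(λ.λ.λ.0) (λ.2) (λ.λ.3))) (λ.0)
  [1] (λ.0) (λ.(λ.λ.λ.0) (λ.λ.0) (λ.λ.λ.0))
  [2] λ.(λ.λ.λ.0) (λ.λ.0) (λ.λ.λ.0)
  [3] λ.(λ.λ.0) (λ.λ.λ.0)
  [4] λ.λ.0

Term B:
  start: (λ.0 (λ.λ.0)) (λ.0)
  [1] (λ.0) (λ.λ.0)
  [2] λ.λ.0

Answer: SAME — A ⇓ λ.λ.0, B ⇓ λ.λ.0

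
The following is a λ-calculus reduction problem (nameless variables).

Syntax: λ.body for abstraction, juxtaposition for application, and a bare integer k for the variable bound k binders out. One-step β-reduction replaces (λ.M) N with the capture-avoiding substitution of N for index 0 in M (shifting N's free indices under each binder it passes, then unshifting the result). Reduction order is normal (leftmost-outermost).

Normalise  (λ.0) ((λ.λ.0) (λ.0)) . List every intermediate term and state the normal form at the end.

  start: (λ.0) ((λ.λ.0) (λ.0))
  →1  (λ.λ.0) (λ.0)
  →2  λ.0

Answer: normal form = λ.0  (in 2 steps)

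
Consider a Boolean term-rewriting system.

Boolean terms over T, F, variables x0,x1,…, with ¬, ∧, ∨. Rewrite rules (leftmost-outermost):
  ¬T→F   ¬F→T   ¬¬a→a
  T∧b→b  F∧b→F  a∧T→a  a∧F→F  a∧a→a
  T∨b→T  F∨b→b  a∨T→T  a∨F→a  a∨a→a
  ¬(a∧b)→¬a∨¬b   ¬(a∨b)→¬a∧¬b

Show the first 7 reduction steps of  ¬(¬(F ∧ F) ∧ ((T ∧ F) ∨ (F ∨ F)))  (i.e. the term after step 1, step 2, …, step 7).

Answer: after 7 steps: (F ∨ ¬F) ∧ ¬(F ∨ F)

Reduction:
  start: ¬(¬(F ∧ F) ∧ ((T ∧ F) ∨ (F ∨ F)))
  step 1: ¬¬(F ∧ F) ∨ ¬((T ∧ F) ∨ (F ∨ F))
  step 2: (F ∧ F) ∨ ¬((T ∧ F) ∨ (F ∨ F))
  step 3: F ∨ ¬((T ∧ F) ∨ (F ∨ F))
  step 4: ¬((T ∧ F) ∨ (F ∨ F))
  step 5: ¬(T ∧ F) ∧ ¬(F ∨ F)
  step 6: (¬T ∨ ¬F) ∧ ¬(F ∨ F)
  step 7: (F ∨ ¬F) ∧ ¬(F ∨ F)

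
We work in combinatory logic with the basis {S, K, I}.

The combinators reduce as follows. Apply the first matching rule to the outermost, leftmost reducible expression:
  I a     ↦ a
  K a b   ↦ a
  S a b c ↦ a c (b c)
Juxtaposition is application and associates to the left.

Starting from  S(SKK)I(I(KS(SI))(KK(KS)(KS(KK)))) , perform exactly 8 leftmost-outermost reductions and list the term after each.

  start: S(SKK)I(I(KS(SI))(KK(KS)(KS(KK))))
  [1] SKK(I(KS(SI))(KK(KS)(KS(KK))))(I(I(KS(SI))(KK(KS)(KS(KK)))))
  [2] K(I(KS(SI))(KK(KS)(KS(KK))))(K(I(KS(SI))(KK(KS)(KS(KK)))))(I(I(KS(SI))(KK(KS)(KS(KK)))))
  [3] I(KS(SI))(KK(KS)(KS(KK)))(I(I(KS(SI))(KK(KS)(KS(KK)))))
  [4] KS(SI)(KK(KS)(KS(KK)))(I(I(KS(SI))(KK(KS)(KS(KK)))))
  [5] S(KK(KS)(KS(KK)))(I(I(KS(SI))(KK(KS)(KS(KK)))))
  [6] S(K(KS(KK)))(I(I(KS(SI))(KK(KS)(KS(KK)))))
  [7] S(KS)(I(I(KS(SI))(KK(KS)(KS(KK)))))
  [8] S(KS)(I(KS(SI))(KK(KS)(KS(KK))))

Answer: after 8 steps: S(KS)(I(KS(SI))(KK(KS)(KS(KK))))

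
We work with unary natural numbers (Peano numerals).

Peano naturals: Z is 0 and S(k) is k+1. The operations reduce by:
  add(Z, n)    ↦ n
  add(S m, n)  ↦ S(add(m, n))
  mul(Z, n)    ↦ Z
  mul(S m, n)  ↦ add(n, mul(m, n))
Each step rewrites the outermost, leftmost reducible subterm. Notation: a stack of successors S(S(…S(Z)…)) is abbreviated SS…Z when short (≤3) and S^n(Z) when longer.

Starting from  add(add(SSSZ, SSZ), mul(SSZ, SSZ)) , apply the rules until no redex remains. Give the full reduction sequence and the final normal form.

  start: add(add(SSSZ, SSZ), mul(SSZ, SSZ))
  step 1: add(S(add(SSZ, SSZ)), mul(SSZ, SSZ))
  step 2: S(add(add(SSZ, SSZ), mul(SSZ, SSZ)))
  step 3: S(add(S(add(SZ, SSZ)), mul(SSZ, SSZ)))
  step 4: S(S(add(add(SZ, SSZ), mul(SSZ, SSZ))))
  step 5: S(S(add(S(add(Z, SSZ)), mul(SSZ, SSZ))))
  step 6: S(S(S(add(add(Z, SSZ), mul(SSZ, SSZ)))))
  step 7: S(S(S(add(SSZ, mul(SSZ, SSZ)))))
  step 8: S(S(S(S(add(SZ, mul(SSZ, SSZ))))))
  step 9: S(S(S(S(S(add(Z, mul(SSZ, SSZ)))))))
  step 10: S(S(S(S(S(mul(SSZ, SSZ))))))
  step 11: S(S(S(S(S(add(SSZ, mul(SZ, SSZ)))))))
  step 12: S(S(S(S(S(S(add(SZ, mul(SZ, SSZ))))))))
  step 13: S(S(S(S(S(S(S(add(Z, mul(SZ, SSZ)))))))))
  step 14: S(S(S(S(S(S(S(mul(SZ, SSZ))))))))
  step 15: S(S(S(S(S(S(S(add(SSZ, mul(Z, SSZ)))))))))
  step 16: S(S(S(S(S(S(S(S(add(SZ, mul(Z, SSZ))))))))))
  step 17: S(S(S(S(S(S(S(S(S(add(Z, mul(Z, SSZ)))))))))))
  step 18: S(S(S(S(S(S(S(S(S(mul(Z, SSZ))))))))))
  step 19: S^9(Z)

Answer: normal form = S^9(Z)  (in 19 steps)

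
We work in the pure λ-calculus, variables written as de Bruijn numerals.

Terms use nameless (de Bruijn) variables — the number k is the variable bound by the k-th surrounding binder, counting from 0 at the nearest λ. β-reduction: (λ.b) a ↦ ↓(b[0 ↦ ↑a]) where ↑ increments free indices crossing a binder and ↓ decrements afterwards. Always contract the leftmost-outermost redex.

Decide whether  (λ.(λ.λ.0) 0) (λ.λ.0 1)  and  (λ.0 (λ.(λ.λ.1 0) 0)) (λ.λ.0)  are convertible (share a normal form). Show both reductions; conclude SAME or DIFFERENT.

Answer: SAME — A ⇓ λ.0, B ⇓ λ.0

Reduction:
Term A:
  start: (λ.(λ.λ.0) 0) (λ.λ.0 1)
  [1] (λ.λ.0) (λ.λ.0 1)
  [2] λ.0

Term B:
  start: (λ.0 (λ.(λ.λ.1 0) 0)) (λ.λ.0)
  [1] (λ.λ.0) (λ.(λ.λ.1 0) 0)
  [2] λ.0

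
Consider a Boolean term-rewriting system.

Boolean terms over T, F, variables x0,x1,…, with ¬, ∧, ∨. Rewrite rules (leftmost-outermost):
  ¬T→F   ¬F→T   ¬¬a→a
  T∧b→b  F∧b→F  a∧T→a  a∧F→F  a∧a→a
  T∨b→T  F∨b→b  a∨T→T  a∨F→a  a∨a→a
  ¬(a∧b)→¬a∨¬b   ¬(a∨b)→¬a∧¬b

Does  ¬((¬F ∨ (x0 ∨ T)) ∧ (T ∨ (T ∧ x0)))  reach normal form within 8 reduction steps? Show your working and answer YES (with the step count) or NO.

  start: ¬((¬F ∨ (x0 ∨ T)) ∧ (T ∨ (T ∧ x0)))
  [1] ¬(¬F ∨ (x0 ∨ T)) ∨ ¬(T ∨ (T ∧ x0))
  [2] (¬¬F ∧ ¬(x0 ∨ T)) ∨ ¬(T ∨ (T ∧ x0))
  [3] (F ∧ ¬(x0 ∨ T)) ∨ ¬(T ∨ (T ∧ x0))
  [4] F ∨ ¬(T ∨ (T ∧ x0))
  [5] ¬(T ∨ (T ∧ x0))
  [6] ¬T ∧ ¬(T ∧ x0)
  [7] F ∧ ¬(T ∧ x0)
  [8] F

Answer: YES — reaches normal form F in 8 ≤ 8 steps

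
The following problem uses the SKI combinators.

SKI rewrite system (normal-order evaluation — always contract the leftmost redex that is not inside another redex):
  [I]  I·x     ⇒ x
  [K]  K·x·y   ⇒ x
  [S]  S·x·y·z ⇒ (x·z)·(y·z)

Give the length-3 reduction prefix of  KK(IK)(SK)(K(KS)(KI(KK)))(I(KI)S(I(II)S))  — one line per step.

  start: KK(IK)(SK)(K(KS)(KI(KK)))(I(KI)S(I(II)S))
  step 1: K(SK)(K(KS)(KI(KK)))(I(KI)S(I(II)S))
  step 2: SK(I(KI)S(I(II)S))
  step 3: SK(KIS(I(II)S))

Answer: after 3 steps: SK(KIS(I(II)S))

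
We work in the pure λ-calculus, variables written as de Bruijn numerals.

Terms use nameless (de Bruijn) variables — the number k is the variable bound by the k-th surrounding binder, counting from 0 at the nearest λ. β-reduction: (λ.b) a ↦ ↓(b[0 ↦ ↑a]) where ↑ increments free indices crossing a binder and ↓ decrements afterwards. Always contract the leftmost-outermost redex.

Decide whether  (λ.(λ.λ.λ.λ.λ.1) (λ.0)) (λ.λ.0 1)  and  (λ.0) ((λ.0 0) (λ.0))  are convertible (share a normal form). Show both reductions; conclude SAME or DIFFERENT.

Answer: DIFFERENT — A ⇓ λ.λ.λ.λ.1, B ⇓ λ.0

Derivation:
Term A:
  start: (λ.(λ.λ.λ.λ.λ.1) (λ.0)) (λ.λ.0 1)
  [1] (λ.λ.λ.λ.λ.1) (λ.0)
  [2] λ.λ.λ.λ.1

Term B:
  start: (λ.0) ((λ.0 0) (λ.0))
  [1] (λ.0 0) (λ.0)
  [2] (λ.0) (λ.0)
  [3] λ.0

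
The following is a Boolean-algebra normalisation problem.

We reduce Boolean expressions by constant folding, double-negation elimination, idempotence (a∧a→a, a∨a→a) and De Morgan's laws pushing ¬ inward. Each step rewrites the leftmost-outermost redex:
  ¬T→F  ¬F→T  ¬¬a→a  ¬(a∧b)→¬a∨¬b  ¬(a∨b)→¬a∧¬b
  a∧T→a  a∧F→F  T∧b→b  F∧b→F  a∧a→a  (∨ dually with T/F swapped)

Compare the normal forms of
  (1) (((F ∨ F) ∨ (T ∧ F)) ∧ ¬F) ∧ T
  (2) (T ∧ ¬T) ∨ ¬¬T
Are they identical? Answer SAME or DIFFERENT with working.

Answer: DIFFERENT — A ⇓ F, B ⇓ T

Derivation:
Term A:
  start: (((F ∨ F) ∨ (T ∧ F)) ∧ ¬F) ∧ T
  step 1: ((F ∨ F) ∨ (T ∧ F)) ∧ ¬F
  step 2: (F ∨ (T ∧ F)) ∧ ¬F
  step 3: (T ∧ F) ∧ ¬F
  step 4: F ∧ ¬F
  step 5: F

Term B:
  start: (T ∧ ¬T) ∨ ¬¬T
  step 1: ¬T ∨ ¬¬T
  step 2: F ∨ ¬¬T
  step 3: ¬¬T
  step 4: T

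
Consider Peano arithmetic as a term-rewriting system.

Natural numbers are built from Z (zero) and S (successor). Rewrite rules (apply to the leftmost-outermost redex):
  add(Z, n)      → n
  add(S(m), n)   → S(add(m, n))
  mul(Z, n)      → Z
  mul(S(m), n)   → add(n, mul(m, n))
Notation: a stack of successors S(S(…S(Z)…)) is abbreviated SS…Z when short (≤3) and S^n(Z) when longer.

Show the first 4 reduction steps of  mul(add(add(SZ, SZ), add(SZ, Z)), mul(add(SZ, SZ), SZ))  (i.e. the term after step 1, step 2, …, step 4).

Answer: after 4 steps: add(mul(S(add(Z, SZ)), SZ), mul(add(add(Z, SZ), add(SZ, Z)), mul(add(SZ, SZ), SZ)))

Derivation:
  start: mul(add(add(SZ, SZ), add(SZ, Z)), mul(add(SZ, SZ), SZ))
  step 1: mul(add(S(add(Z, SZ)), add(SZ, Z)), mul(add(SZ, SZ), SZ))
  step 2: mul(S(add(add(Z, SZ), add(SZ, Z))), mul(add(SZ, SZ), SZ))
  step 3: add(mul(add(SZ, SZ), SZ), mul(add(add(Z, SZ), add(SZ, Z)), mul(add(SZ, SZ), SZ)))
  step 4: add(mul(S(add(Z, SZ)), SZ), mul(add(add(Z, SZ), add(SZ, Z)), mul(add(SZ, SZ), SZ)))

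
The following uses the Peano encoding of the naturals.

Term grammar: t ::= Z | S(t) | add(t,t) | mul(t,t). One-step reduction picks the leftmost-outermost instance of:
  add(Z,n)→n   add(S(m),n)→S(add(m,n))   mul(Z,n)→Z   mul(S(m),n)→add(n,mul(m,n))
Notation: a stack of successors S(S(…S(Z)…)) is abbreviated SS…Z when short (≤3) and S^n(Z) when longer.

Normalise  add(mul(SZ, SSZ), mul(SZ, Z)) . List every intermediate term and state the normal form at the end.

  start: add(mul(SZ, SSZ), mul(SZ, Z))
  →1  add(add(SSZ, mul(Z, SSZ)), mul(SZ, Z))
  →2  add(S(add(SZ, mul(Z, SSZ))), mul(SZ, Z))
  →3  S(add(add(SZ, mul(Z, SSZ)), mul(SZ, Z)))
  →4  S(add(S(add(Z, mul(Z, SSZ))), mul(SZ, Z)))
  →5  S(S(add(add(Z, mul(Z, SSZ)), mul(SZ, Z))))
  →6  S(S(add(mul(Z, SSZ), mul(SZ, Z))))
  →7  S(S(add(Z, mul(SZ, Z))))
  →8  S(S(mul(SZ, Z)))
  →9  S(S(add(Z, mul(Z, Z))))
  →10  S(S(mul(Z, Z)))
  →11  SSZ

Answer: normal form = SSZ  (in 11 steps)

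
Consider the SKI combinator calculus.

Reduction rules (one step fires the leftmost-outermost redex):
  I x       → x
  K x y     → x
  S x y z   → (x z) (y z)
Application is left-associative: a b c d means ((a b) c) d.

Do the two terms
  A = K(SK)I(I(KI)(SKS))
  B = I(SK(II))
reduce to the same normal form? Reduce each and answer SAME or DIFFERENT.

Term A:
  start: K(SK)I(I(KI)(SKS))
  [1] SK(I(KI)(SKS))
  [2] SK(KI(SKS))
  [3] SKI

Term B:
  start: I(SK(II))
  [1] SK(II)
  [2] SKI

Answer: SAME — A ⇓ SKI, B ⇓ SKI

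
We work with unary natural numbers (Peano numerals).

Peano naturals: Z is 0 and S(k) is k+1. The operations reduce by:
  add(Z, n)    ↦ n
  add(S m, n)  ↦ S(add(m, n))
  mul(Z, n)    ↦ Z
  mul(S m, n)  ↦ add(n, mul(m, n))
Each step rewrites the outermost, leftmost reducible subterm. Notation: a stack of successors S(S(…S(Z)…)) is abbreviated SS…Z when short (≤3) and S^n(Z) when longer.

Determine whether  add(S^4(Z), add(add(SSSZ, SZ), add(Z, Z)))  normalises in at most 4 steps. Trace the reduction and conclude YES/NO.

Answer: NO — after 4 steps the term is S(S(S(S(add(Z, add(add(SSSZ, SZ), add(Z, Z))))))), not yet normal

Working:
  start: add(S^4(Z), add(add(SSSZ, SZ), add(Z, Z)))
  [1] S(add(SSSZ, add(add(SSSZ, SZ), add(Z, Z))))
  [2] S(S(add(SSZ, add(add(SSSZ, SZ), add(Z, Z)))))
  [3] S(S(S(add(SZ, add(add(SSSZ, SZ), add(Z, Z))))))
  [4] S(S(S(S(add(Z, add(add(SSSZ, SZ), add(Z, Z)))))))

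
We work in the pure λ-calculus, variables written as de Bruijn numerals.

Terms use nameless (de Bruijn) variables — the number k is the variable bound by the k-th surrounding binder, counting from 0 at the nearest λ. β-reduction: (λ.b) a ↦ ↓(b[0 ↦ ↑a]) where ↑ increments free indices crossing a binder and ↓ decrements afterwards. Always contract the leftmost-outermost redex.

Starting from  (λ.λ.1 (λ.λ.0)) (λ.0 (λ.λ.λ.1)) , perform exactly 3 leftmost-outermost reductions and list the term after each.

  start: (λ.λ.1 (λ.λ.0)) (λ.0 (λ.λ.λ.1))
  step 1: λ.(λ.0 (λ.λ.λ.1)) (λ.λ.0)
  step 2: λ.(λ.λ.0) (λ.λ.λ.1)
  step 3: λ.λ.0

Answer: after 3 steps: λ.λ.0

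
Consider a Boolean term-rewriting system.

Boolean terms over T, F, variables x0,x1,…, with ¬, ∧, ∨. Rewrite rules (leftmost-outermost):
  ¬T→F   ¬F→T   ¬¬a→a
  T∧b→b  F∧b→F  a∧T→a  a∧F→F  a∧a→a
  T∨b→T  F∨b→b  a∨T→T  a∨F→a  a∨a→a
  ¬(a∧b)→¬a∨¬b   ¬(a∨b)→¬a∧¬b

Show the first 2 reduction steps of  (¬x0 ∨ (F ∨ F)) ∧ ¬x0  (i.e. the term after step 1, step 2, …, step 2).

Answer: after 2 steps: ¬x0 ∧ ¬x0

Reduction:
  start: (¬x0 ∨ (F ∨ F)) ∧ ¬x0
  step 1: (¬x0 ∨ F) ∧ ¬x0
  step 2: ¬x0 ∧ ¬x0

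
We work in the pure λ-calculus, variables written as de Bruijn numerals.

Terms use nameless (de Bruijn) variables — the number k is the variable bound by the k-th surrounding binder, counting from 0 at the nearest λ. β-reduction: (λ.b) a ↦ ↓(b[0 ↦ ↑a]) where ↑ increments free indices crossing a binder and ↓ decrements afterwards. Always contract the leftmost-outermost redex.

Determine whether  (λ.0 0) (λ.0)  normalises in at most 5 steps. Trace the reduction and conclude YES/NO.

  start: (λ.0 0) (λ.0)
  →1  (λ.0) (λ.0)
  →2  λ.0

Answer: YES — reaches normal form λ.0 in 2 ≤ 5 steps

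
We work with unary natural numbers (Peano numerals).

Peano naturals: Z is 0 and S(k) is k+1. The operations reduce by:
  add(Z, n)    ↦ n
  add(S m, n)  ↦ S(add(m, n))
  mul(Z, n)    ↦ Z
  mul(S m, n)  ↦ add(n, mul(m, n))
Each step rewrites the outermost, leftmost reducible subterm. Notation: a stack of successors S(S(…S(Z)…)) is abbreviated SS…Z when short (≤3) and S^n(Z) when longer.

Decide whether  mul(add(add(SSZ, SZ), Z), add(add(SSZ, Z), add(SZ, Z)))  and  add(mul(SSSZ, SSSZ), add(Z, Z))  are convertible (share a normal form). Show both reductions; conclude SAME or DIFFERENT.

Term A:
  start: mul(add(add(SSZ, SZ), Z), add(add(SSZ, Z), add(SZ, Z)))
  step 1: mul(add(S(add(SZ, SZ)), Z), add(add(SSZ, Z), add(SZ, Z)))
  step 2: mul(S(add(add(SZ, SZ), Z)), add(add(SSZ, Z), add(SZ, Z)))
  step 3: add(add(add(SSZ, Z), add(SZ, Z)), mul(add(add(SZ, SZ), Z), add(add(SSZ, Z), add(SZ, Z))))
  step 4: add(add(S(add(SZ, Z)), add(SZ, Z)), mul(add(add(SZ, SZ), Z), add(add(SSZ, Z), add(SZ, Z))))
  step 5: add(S(add(add(SZ, Z), add(SZ, Z))), mul(add(add(SZ, SZ), Z), add(add(SSZ, Z), add(SZ, Z))))
  step 6: S(add(add(add(SZ, Z), add(SZ, Z)), mul(add(add(SZ, SZ), Z), add(add(SSZ, Z), add(SZ, Z)))))
  step 7: S(add(add(S(add(Z, Z)), add(SZ, Z)), mul(add(add(SZ, SZ), Z), add(add(SSZ, Z), add(SZ, Z)))))
  step 8: S(add(S(add(add(Z, Z), add(SZ, Z))), mul(add(add(SZ, SZ), Z), add(add(SSZ, Z), add(SZ, Z)))))
  step 9: S(S(add(add(add(Z, Z), add(SZ, Z)), mul(add(add(SZ, SZ), Z), add(add(SSZ, Z), add(SZ, Z))))))
  step 10: S(S(add(add(Z, add(SZ, Z)), mul(add(add(SZ, SZ), Z), add(add(SSZ, Z), add(SZ, Z))))))
  step 11: S(S(add(add(SZ, Z), mul(add(add(SZ, SZ), Z), add(add(SSZ, Z), add(SZ, Z))))))
  step 12: S(S(add(S(add(Z, Z)), mul(add(add(SZ, SZ), Z), add(add(SSZ, Z), add(SZ, Z))))))
  step 13: S(S(S(add(add(Z, Z), mul(add(add(SZ, SZ), Z), add(add(SSZ, Z), add(SZ, Z)))))))
  step 14: S(S(S(add(Z, mul(add(add(SZ, SZ), Z), add(add(SSZ, Z), add(SZ, Z)))))))
  step 15: S(S(S(mul(add(add(SZ, SZ), Z), add(add(SSZ, Z), add(SZ, Z))))))
  step 16: S(S(S(mul(add(S(add(Z, SZ)), Z), add(add(SSZ, Z), add(SZ, Z))))))
  step 17: S(S(S(mul(S(add(add(Z, SZ), Z)), add(add(SSZ, Z), add(SZ, Z))))))
  step 18: S(S(S(add(add(add(SSZ, Z), add(SZ, Z)), mul(add(add(Z, SZ), Z), add(add(SSZ, Z), add(SZ, Z)))))))
  step 19: S(S(S(add(add(S(add(SZ, Z)), add(SZ, Z)), mul(add(add(Z, SZ), Z), add(add(SSZ, Z), add(SZ, Z)))))))
  step 20: S(S(S(add(S(add(add(SZ, Z), add(SZ, Z))), mul(add(add(Z, SZ), Z), add(add(SSZ, Z), add(SZ, Z)))))))
  step 21: S(S(S(S(add(add(add(SZ, Z), add(SZ, Z)), mul(add(add(Z, SZ), Z), add(add(SSZ, Z), add(SZ, Z))))))))
  step 22: S(S(S(S(add(add(S(add(Z, Z)), add(SZ, Z)), mul(add(add(Z, SZ), Z), add(add(SSZ, Z), add(SZ, Z))))))))
  step 23: S(S(S(S(add(S(add(add(Z, Z), add(SZ, Z))), mul(add(add(Z, SZ), Z), add(add(SSZ, Z), add(SZ, Z))))))))
  step 24: S(S(S(S(S(add(add(add(Z, Z), add(SZ, Z)), mul(add(add(Z, SZ), Z), add(add(SSZ, Z), add(SZ, Z)))))))))
  step 25: S(S(S(S(S(add(add(Z, add(SZ, Z)), mul(add(add(Z, SZ), Z), add(add(SSZ, Z), add(SZ, Z)))))))))
  step 26: S(S(S(S(S(add(add(SZ, Z), mul(add(add(Z, SZ), Z), add(add(SSZ, Z), add(SZ, Z)))))))))
  step 27: S(S(S(S(S(add(S(add(Z, Z)), mul(add(add(Z, SZ), Z), add(add(SSZ, Z), add(SZ, Z)))))))))
  step 28: S(S(S(S(S(S(add(add(Z, Z), mul(add(add(Z, SZ), Z), add(add(SSZ, Z), add(SZ, Z))))))))))
  step 29: S(S(S(S(S(S(add(Z, mul(add(add(Z, SZ), Z), add(add(SSZ, Z), add(SZ, Z))))))))))
  step 30: S(S(S(S(S(S(mul(add(add(Z, SZ), Z), add(add(SSZ, Z), add(SZ, Z)))))))))
  step 31: S(S(S(S(S(S(mul(add(SZ, Z), add(add(SSZ, Z), add(SZ, Z)))))))))
  step 32: S(S(S(S(S(S(mul(S(add(Z, Z)), add(add(SSZ, Z), add(SZ, Z)))))))))
  step 33: S(S(S(S(S(S(add(add(add(SSZ, Z), add(SZ, Z)), mul(add(Z, Z), add(add(SSZ, Z), add(SZ, Z))))))))))
  step 34: S(S(S(S(S(S(add(add(S(add(SZ, Z)), add(SZ, Z)), mul(add(Z, Z), add(add(SSZ, Z), add(SZ, Z))))))))))
  step 35: S(S(S(S(S(S(add(S(add(add(SZ, Z), add(SZ, Z))), mul(add(Z, Z), add(add(SSZ, Z), add(SZ, Z))))))))))
  step 36: S(S(S(S(S(S(S(add(add(add(SZ, Z), add(SZ, Z)), mul(add(Z, Z), add(add(SSZ, Z), add(SZ, Z)))))))))))
  step 37: S(S(S(S(S(S(S(add(add(S(add(Z, Z)), add(SZ, Z)), mul(add(Z, Z), add(add(SSZ, Z), add(SZ, Z)))))))))))
  step 38: S(S(S(S(S(S(S(add(S(add(add(Z, Z), add(SZ, Z))), mul(add(Z, Z), add(add(SSZ, Z), add(SZ, Z)))))))))))
  step 39: S(S(S(S(S(S(S(S(add(add(add(Z, Z), add(SZ, Z)), mul(add(Z, Z), add(add(SSZ, Z), add(SZ, Z))))))))))))
  step 40: S(S(S(S(S(S(S(S(add(add(Z, add(SZ, Z)), mul(add(Z, Z), add(add(SSZ, Z), add(SZ, Z))))))))))))
  step 41: S(S(S(S(S(S(S(S(add(add(SZ, Z), mul(add(Z, Z), add(add(SSZ, Z), add(SZ, Z))))))))))))
  step 42: S(S(S(S(S(S(S(S(add(S(add(Z, Z)), mul(add(Z, Z), add(add(SSZ, Z), add(SZ, Z))))))))))))
  step 43: S(S(S(S(S(S(S(S(S(add(add(Z, Z), mul(add(Z, Z), add(add(SSZ, Z), add(SZ, Z)))))))))))))
  step 44: S(S(S(S(S(S(S(S(S(add(Z, mul(add(Z, Z), add(add(SSZ, Z), add(SZ, Z)))))))))))))
  step 45: S(S(S(S(S(S(S(S(S(mul(add(Z, Z), add(add(SSZ, Z), add(SZ, Z))))))))))))
  step 46: S(S(S(S(S(S(S(S(S(mul(Z, add(add(SSZ, Z), add(SZ, Z))))))))))))
  step 47: S^9(Z)

Term B:
  start: add(mul(SSSZ, SSSZ), add(Z, Z))
  step 1: add(add(SSSZ, mul(SSZ, SSSZ)), add(Z, Z))
  step 2: add(S(add(SSZ, mul(SSZ, SSSZ))), add(Z, Z))
  step 3: S(add(add(SSZ, mul(SSZ, SSSZ)), add(Z, Z)))
  step 4: S(add(S(add(SZ, mul(SSZ, SSSZ))), add(Z, Z)))
  step 5: S(S(add(add(SZ, mul(SSZ, SSSZ)), add(Z, Z))))
  step 6: S(S(add(S(add(Z, mul(SSZ, SSSZ))), add(Z, Z))))
  step 7: S(S(S(add(add(Z, mul(SSZ, SSSZ)), add(Z, Z)))))
  step 8: S(S(S(add(mul(SSZ, SSSZ), add(Z, Z)))))
  step 9: S(S(S(add(add(SSSZ, mul(SZ, SSSZ)), add(Z, Z)))))
  step 10: S(S(S(add(S(add(SSZ, mul(SZ, SSSZ))), add(Z, Z)))))
  step 11: S(S(S(S(add(add(SSZ, mul(SZ, SSSZ)), add(Z, Z))))))
  step 12: S(S(S(S(add(S(add(SZ, mul(SZ, SSSZ))), add(Z, Z))))))
  step 13: S(S(S(S(S(add(add(SZ, mul(SZ, SSSZ)), add(Z, Z)))))))
  step 14: S(S(S(S(S(add(S(add(Z, mul(SZ, SSSZ))), add(Z, Z)))))))
  step 15: S(S(S(S(S(S(add(add(Z, mul(SZ, SSSZ)), add(Z, Z))))))))
  step 16: S(S(S(S(S(S(add(mul(SZ, SSSZ), add(Z, Z))))))))
  step 17: S(S(S(S(S(S(add(add(SSSZ, mul(Z, SSSZ)), add(Z, Z))))))))
  step 18: S(S(S(S(S(S(add(S(add(SSZ, mul(Z, SSSZ))), add(Z, Z))))))))
  step 19: S(S(S(S(S(S(S(add(add(SSZ, mul(Z, SSSZ)), add(Z, Z)))))))))
  step 20: S(S(S(S(S(S(S(add(S(add(SZ, mul(Z, SSSZ))), add(Z, Z)))))))))
  step 21: S(S(S(S(S(S(S(S(add(add(SZ, mul(Z, SSSZ)), add(Z, Z))))))))))
  step 22: S(S(S(S(S(S(S(S(add(S(add(Z, mul(Z, SSSZ))), add(Z, Z))))))))))
  step 23: S(S(S(S(S(S(S(S(S(add(add(Z, mul(Z, SSSZ)), add(Z, Z)))))))))))
  step 24: S(S(S(S(S(S(S(S(S(add(mul(Z, SSSZ), add(Z, Z)))))))))))
  step 25: S(S(S(S(S(S(S(S(S(add(Z, add(Z, Z)))))))))))
  step 26: S(S(S(S(S(S(S(S(S(add(Z, Z))))))))))
  step 27: S^9(Z)

Answer: SAME — A ⇓ S^9(Z), B ⇓ S^9(Z)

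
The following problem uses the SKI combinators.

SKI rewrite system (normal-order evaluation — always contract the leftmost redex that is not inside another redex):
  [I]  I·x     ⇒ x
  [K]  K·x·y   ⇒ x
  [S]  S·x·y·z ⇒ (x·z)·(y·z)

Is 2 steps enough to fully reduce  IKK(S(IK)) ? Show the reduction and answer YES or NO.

Answer: YES — reaches normal form K in 2 ≤ 2 steps

Working:
  start: IKK(S(IK))
  [1] KK(S(IK))
  [2] K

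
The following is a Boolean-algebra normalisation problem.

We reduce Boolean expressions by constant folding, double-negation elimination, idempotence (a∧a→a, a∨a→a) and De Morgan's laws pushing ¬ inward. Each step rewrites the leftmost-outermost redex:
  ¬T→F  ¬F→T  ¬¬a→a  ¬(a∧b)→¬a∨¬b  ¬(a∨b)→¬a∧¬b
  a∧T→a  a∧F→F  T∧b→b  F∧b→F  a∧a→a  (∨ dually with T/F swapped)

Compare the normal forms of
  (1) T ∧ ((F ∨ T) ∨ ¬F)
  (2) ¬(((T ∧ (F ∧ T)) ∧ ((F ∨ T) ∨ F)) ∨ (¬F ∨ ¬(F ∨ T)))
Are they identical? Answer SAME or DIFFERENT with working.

Term A:
  start: T ∧ ((F ∨ T) ∨ ¬F)
  →1  (F ∨ T) ∨ ¬F
  →2  T ∨ ¬F
  →3  T

Term B:
  start: ¬(((T ∧ (F ∧ T)) ∧ ((F ∨ T) ∨ F)) ∨ (¬F ∨ ¬(F ∨ T)))
  →1  ¬((T ∧ (F ∧ T)) ∧ ((F ∨ T) ∨ F)) ∧ ¬(¬F ∨ ¬(F ∨ T))
  →2  (¬(T ∧ (F ∧ T)) ∨ ¬((F ∨ T) ∨ F)) ∧ ¬(¬F ∨ ¬(F ∨ T))
  →3  ((¬T ∨ ¬(F ∧ T)) ∨ ¬((F ∨ T) ∨ F)) ∧ ¬(¬F ∨ ¬(F ∨ T))
  →4  ((F ∨ ¬(F ∧ T)) ∨ ¬((F ∨ T) ∨ F)) ∧ ¬(¬F ∨ ¬(F ∨ T))
  →5  (¬(F ∧ T) ∨ ¬((F ∨ T) ∨ F)) ∧ ¬(¬F ∨ ¬(F ∨ T))
  →6  ((¬F ∨ ¬T) ∨ ¬((F ∨ T) ∨ F)) ∧ ¬(¬F ∨ ¬(F ∨ T))
  →7  ((T ∨ ¬T) ∨ ¬((F ∨ T) ∨ F)) ∧ ¬(¬F ∨ ¬(F ∨ T))
  →8  (T ∨ ¬((F ∨ T) ∨ F)) ∧ ¬(¬F ∨ ¬(F ∨ T))
  →9  T ∧ ¬(¬F ∨ ¬(F ∨ T))
  →10  ¬(¬F ∨ ¬(F ∨ T))
  →11  ¬¬F ∧ ¬¬(F ∨ T)
  →12  F ∧ ¬¬(F ∨ T)
  →13  F

Answer: DIFFERENT — A ⇓ T, B ⇓ F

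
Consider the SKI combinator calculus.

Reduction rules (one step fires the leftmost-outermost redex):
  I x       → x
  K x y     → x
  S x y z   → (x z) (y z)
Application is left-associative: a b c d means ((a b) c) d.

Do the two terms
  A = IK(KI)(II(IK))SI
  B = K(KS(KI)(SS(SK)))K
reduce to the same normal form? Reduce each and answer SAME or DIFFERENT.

Term A:
  start: IK(KI)(II(IK))SI
  →1  K(KI)(II(IK))SI
  →2  KISI
  →3  II
  →4  I

Term B:
  start: K(KS(KI)(SS(SK)))K
  →1  KS(KI)(SS(SK))
  →2  S(SS(SK))

Answer: DIFFERENT — A ⇓ I, B ⇓ S(SS(SK))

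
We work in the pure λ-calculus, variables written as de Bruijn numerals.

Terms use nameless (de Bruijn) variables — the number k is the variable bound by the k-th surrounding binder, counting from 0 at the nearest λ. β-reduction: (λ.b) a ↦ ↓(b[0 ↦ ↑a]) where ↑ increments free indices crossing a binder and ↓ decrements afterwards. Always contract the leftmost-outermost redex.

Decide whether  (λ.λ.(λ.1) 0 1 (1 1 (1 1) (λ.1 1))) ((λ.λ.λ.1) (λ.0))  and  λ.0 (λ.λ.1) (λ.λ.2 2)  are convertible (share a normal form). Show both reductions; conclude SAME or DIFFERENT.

Term A:
  start: (λ.λ.(λ.1) 0 1 (1 1 (1 1) (λ.1 1))) ((λ.λ.λ.1) (λ.0))
  step 1: λ.(λ.1) 0 ((λ.λ.λ.1) (λ.0)) ((λ.λ.λ.1) (λ.0) ((λ.λ.λ.1) (λ.0)) ((λ.λ.λ.1) (λ.0) ((λ.λ.λ.1) (λ.0))) (λ.1 1))
  step 2: λ.0 ((λ.λ.λ.1) (λ.0)) ((λ.λ.λ.1) (λ.0) ((λ.λ.λ.1) (λ.0)) ((λ.λ.λ.1) (λ.0) ((λ.λ.λ.1) (λ.0))) (λ.1 1))
  step 3: λ.0 (λ.λ.1) ((λ.λ.λ.1) (λ.0) ((λ.λ.λ.1) (λ.0)) ((λ.λ.λ.1) (λ.0) ((λ.λ.λ.1) (λ.0))) (λ.1 1))
  step 4: λ.0 (λ.λ.1) ((λ.λ.1) ((λ.λ.λ.1) (λ.0)) ((λ.λ.λ.1) (λ.0) ((λ.λ.λ.1) (λ.0))) (λ.1 1))
  step 5: λ.0 (λ.λ.1) ((λ.(λ.λ.λ.1) (λ.0)) ((λ.λ.λ.1) (λ.0) ((λ.λ.λ.1) (λ.0))) (λ.1 1))
  step 6: λ.0 (λ.λ.1) ((λ.λ.λ.1) (λ.0) (λ.1 1))
  step 7: λ.0 (λ.λ.1) ((λ.λ.1) (λ.1 1))
  step 8: λ.0 (λ.λ.1) (λ.λ.2 2)

Term B:
  start: λ.0 (λ.λ.1) (λ.λ.2 2)

Answer: SAME — A ⇓ λ.0 (λ.λ.1) (λ.λ.2 2), B ⇓ λ.0 (λ.λ.1) (λ.λ.2 2)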